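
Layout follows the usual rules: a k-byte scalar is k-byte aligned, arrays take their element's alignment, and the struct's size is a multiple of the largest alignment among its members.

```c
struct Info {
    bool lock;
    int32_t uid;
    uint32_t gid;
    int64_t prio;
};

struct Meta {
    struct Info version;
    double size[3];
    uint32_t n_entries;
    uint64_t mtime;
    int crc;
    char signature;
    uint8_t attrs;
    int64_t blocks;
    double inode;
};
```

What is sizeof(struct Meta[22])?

1936

Info: @0: lock [1B, align 1] → 1; +3 pad (align 4); @4: uid [4B, align 4] → 8; @8: gid [4B, align 4] → 12; +4 pad (align 8); @16: prio [8B, align 8] → 24; size 24, align 8
@0: version [24B, align 8] → 24
@24: size [24B, align 8] → 48
@48: n_entries [4B, align 4] → 52
+4 pad (align 8)
@56: mtime [8B, align 8] → 64
@64: crc [4B, align 4] → 68
@68: signature [1B, align 1] → 69
@69: attrs [1B, align 1] → 70
+2 pad (align 8)
@72: blocks [8B, align 8] → 80
@80: inode [8B, align 8] → 88
size 88, align 8
array of 22: 22 × 88 = 1936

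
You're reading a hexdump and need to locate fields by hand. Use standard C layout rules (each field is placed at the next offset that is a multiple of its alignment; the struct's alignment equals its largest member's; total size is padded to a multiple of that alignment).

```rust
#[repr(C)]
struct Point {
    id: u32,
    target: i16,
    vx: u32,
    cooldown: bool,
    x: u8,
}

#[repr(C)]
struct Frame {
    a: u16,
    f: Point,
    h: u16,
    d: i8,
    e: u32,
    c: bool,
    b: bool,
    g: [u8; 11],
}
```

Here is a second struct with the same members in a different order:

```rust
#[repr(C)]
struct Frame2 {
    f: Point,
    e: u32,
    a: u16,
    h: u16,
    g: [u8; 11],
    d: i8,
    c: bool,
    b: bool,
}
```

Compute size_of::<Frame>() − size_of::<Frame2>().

Point: id at 0 (size 4, align 4) → ends 4; target at 4 (size 2, align 2) → ends 6; pad 2 to align 4 for vx; vx at 8 (size 4, align 4) → ends 12; cooldown at 12 (size 1, align 1) → ends 13; x at 13 (size 1, align 1) → ends 14; tail pad 2 to reach multiple of 4; total 16 bytes, alignment 4
a at 0 (size 2, align 2) → ends 2
pad 2 to align 4 for f
f at 4 (size 16, align 4) → ends 20
h at 20 (size 2, align 2) → ends 22
d at 22 (size 1, align 1) → ends 23
pad 1 to align 4 for e
e at 24 (size 4, align 4) → ends 28
c at 28 (size 1, align 1) → ends 29
b at 29 (size 1, align 1) → ends 30
g at 30 (size 11, align 1) → ends 41
tail pad 3 to reach multiple of 4
total 44 bytes, alignment 4
— Frame2 —
f at 0 (size 16, align 4) → ends 16
e at 16 (size 4, align 4) → ends 20
a at 20 (size 2, align 2) → ends 22
h at 22 (size 2, align 2) → ends 24
g at 24 (size 11, align 1) → ends 35
d at 35 (size 1, align 1) → ends 36
c at 36 (size 1, align 1) → ends 37
b at 37 (size 1, align 1) → ends 38
tail pad 2 to reach multiple of 4
total 40 bytes, alignment 4
44 − 40 = 4

4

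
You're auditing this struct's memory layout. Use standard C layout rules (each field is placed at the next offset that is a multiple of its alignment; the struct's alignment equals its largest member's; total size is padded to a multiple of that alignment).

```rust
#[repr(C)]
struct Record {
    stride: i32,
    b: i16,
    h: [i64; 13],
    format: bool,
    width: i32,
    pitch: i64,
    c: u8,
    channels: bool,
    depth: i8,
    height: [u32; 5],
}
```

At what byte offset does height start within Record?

0..4  stride  (4B, 4-aligned)
4..6  b  (2B, 2-aligned)
6..8  -- padding (2B)
8..112  h  (104B, 8-aligned)
112..113  format  (1B, 1-aligned)
113..116  -- padding (3B)
116..120  width  (4B, 4-aligned)
120..128  pitch  (8B, 8-aligned)
128..129  c  (1B, 1-aligned)
129..130  channels  (1B, 1-aligned)
130..131  depth  (1B, 1-aligned)
131..132  -- padding (1B)
132..152  height  (20B, 4-aligned)

132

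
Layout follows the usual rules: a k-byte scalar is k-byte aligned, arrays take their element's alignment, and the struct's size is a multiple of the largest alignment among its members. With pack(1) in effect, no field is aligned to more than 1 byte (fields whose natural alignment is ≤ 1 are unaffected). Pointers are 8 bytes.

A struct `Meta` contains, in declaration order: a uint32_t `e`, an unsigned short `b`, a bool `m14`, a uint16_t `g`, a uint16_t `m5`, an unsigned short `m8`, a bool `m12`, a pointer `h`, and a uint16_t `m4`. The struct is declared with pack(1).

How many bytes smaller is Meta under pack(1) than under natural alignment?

natural layout:
  @0: e [4B, align 4] → 4
  @4: b [2B, align 2] → 6
  @6: m14 [1B, align 1] → 7
  +1 pad (align 2)
  @8: g [2B, align 2] → 10
  @10: m5 [2B, align 2] → 12
  @12: m8 [2B, align 2] → 14
  @14: m12 [1B, align 1] → 15
  +1 pad (align 8)
  @16: h [8B, align 8] → 24
  @24: m4 [2B, align 2] → 26
  +6 tail pad (align 8)
  size 32, align 8
packed(1) layout:
  @0: e [4B, align 1] → 4
  @4: b [2B, align 1] → 6
  @6: m14 [1B, align 1] → 7
  @7: g [2B, align 1] → 9
  @9: m5 [2B, align 1] → 11
  @11: m8 [2B, align 1] → 13
  @13: m12 [1B, align 1] → 14
  @14: h [8B, align 1] → 22
  @22: m4 [2B, align 1] → 24
  size 24, align 1
32 − 24 = 8

8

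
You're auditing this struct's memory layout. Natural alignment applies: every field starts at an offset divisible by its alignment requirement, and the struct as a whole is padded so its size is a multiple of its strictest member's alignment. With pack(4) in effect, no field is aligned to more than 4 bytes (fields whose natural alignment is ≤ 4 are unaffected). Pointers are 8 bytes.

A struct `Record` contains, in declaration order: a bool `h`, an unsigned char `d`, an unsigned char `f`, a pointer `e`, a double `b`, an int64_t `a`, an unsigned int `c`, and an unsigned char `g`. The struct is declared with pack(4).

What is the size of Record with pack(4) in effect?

@0: h [1B, align 1] → 1
@1: d [1B, align 1] → 2
@2: f [1B, align 1] → 3
+1 pad (align 4)
@4: e [8B, align 4] → 12
@12: b [8B, align 4] → 20
@20: a [8B, align 4] → 28
@28: c [4B, align 4] → 32
@32: g [1B, align 1] → 33
+3 tail pad (align 4)
size 36, align 4

36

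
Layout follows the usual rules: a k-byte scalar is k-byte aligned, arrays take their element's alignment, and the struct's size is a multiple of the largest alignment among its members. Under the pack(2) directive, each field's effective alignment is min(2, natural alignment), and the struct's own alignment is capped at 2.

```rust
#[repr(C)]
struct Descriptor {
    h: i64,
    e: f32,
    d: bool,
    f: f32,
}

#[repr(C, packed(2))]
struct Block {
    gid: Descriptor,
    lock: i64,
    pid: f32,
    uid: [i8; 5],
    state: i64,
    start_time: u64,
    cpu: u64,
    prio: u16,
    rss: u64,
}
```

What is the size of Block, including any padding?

76 bytes

Descriptor: 0..8  h  (8B, 8-aligned); 8..12  e  (4B, 4-aligned); 12..13  d  (1B, 1-aligned); 13..16  -- padding (3B); 16..20  f  (4B, 4-aligned); 20..24  -- tail padding (4B); sizeof = 24, alignof = 8
0..24  gid  (24B, 2-aligned)
24..32  lock  (8B, 2-aligned)
32..36  pid  (4B, 2-aligned)
36..41  uid  (5B, 1-aligned)
41..42  -- padding (1B)
42..50  state  (8B, 2-aligned)
50..58  start_time  (8B, 2-aligned)
58..66  cpu  (8B, 2-aligned)
66..68  prio  (2B, 2-aligned)
68..76  rss  (8B, 2-aligned)
sizeof = 76, alignof = 2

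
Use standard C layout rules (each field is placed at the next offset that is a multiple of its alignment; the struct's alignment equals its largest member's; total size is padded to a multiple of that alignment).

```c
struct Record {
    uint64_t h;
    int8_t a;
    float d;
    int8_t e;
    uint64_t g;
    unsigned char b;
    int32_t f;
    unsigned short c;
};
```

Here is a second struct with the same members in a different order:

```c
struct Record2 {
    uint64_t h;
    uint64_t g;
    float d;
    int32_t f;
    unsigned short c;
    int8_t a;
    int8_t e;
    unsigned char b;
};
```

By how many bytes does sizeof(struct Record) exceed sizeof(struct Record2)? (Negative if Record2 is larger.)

16

0..8  h  (8B, 8-aligned)
8..9  a  (1B, 1-aligned)
9..12  -- padding (3B)
12..16  d  (4B, 4-aligned)
16..17  e  (1B, 1-aligned)
17..24  -- padding (7B)
24..32  g  (8B, 8-aligned)
32..33  b  (1B, 1-aligned)
33..36  -- padding (3B)
36..40  f  (4B, 4-aligned)
40..42  c  (2B, 2-aligned)
42..48  -- tail padding (6B)
sizeof = 48, alignof = 8
— Record2 —
0..8  h  (8B, 8-aligned)
8..16  g  (8B, 8-aligned)
16..20  d  (4B, 4-aligned)
20..24  f  (4B, 4-aligned)
24..26  c  (2B, 2-aligned)
26..27  a  (1B, 1-aligned)
27..28  e  (1B, 1-aligned)
28..29  b  (1B, 1-aligned)
29..32  -- tail padding (3B)
sizeof = 32, alignof = 8
48 − 32 = 16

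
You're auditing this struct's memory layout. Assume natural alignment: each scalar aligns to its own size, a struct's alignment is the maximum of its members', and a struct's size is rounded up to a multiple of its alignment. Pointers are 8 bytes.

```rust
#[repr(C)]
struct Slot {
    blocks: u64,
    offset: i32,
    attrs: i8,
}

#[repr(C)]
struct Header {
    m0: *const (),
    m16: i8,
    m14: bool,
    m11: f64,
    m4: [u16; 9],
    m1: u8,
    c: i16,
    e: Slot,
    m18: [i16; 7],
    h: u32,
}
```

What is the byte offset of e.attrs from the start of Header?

Slot: blocks at 0 (size 8, align 8) → ends 8; offset at 8 (size 4, align 4) → ends 12; attrs at 12 (size 1, align 1) → ends 13; tail pad 3 to reach multiple of 8; total 16 bytes, alignment 8
m0 at 0 (size 8, align 8) → ends 8
m16 at 8 (size 1, align 1) → ends 9
m14 at 9 (size 1, align 1) → ends 10
pad 6 to align 8 for m11
m11 at 16 (size 8, align 8) → ends 24
m4 at 24 (size 18, align 2) → ends 42
m1 at 42 (size 1, align 1) → ends 43
pad 1 to align 2 for c
c at 44 (size 2, align 2) → ends 46
pad 2 to align 8 for e
e at 48 (size 16, align 8) → ends 64
within Slot: attrs at 12
48 + 12 = 60

60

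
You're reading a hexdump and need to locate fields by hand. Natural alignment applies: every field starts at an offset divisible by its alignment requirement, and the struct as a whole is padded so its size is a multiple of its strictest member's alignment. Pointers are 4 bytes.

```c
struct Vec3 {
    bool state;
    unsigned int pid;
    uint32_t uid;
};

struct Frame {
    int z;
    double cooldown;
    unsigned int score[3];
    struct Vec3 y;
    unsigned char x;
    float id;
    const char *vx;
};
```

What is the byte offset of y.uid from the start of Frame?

36

Vec3: @0: state [1B, align 1] → 1; +3 pad (align 4); @4: pid [4B, align 4] → 8; @8: uid [4B, align 4] → 12; size 12, align 4
@0: z [4B, align 4] → 4
+4 pad (align 8)
@8: cooldown [8B, align 8] → 16
@16: score [12B, align 4] → 28
@28: y [12B, align 4] → 40
within Vec3: uid at 8
28 + 8 = 36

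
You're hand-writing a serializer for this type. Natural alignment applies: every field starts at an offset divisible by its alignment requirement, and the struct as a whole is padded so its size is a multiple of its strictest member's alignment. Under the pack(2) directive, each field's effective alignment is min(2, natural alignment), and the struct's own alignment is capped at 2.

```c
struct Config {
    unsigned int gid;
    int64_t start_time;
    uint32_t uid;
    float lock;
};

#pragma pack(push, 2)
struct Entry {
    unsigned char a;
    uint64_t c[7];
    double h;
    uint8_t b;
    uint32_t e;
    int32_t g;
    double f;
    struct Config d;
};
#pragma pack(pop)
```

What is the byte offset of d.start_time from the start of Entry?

Config: 0..4  gid  (4B, 4-aligned); 4..8  -- padding (4B); 8..16  start_time  (8B, 8-aligned); 16..20  uid  (4B, 4-aligned); 20..24  lock  (4B, 4-aligned); sizeof = 24, alignof = 8
0..1  a  (1B, 1-aligned)
1..2  -- padding (1B)
2..58  c  (56B, 2-aligned)
58..66  h  (8B, 2-aligned)
66..67  b  (1B, 1-aligned)
67..68  -- padding (1B)
68..72  e  (4B, 2-aligned)
72..76  g  (4B, 2-aligned)
76..84  f  (8B, 2-aligned)
84..108  d  (24B, 2-aligned)
within Config: start_time at 8
84 + 8 = 92

92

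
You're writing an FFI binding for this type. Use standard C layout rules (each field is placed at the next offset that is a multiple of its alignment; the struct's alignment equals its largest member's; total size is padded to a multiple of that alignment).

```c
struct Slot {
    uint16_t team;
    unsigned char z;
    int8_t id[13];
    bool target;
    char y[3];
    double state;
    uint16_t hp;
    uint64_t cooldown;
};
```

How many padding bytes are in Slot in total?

0..2  team  (2B, 2-aligned)
2..3  z  (1B, 1-aligned)
3..16  id  (13B, 1-aligned)
16..17  target  (1B, 1-aligned)
17..20  y  (3B, 1-aligned)
20..24  -- padding (4B)
24..32  state  (8B, 8-aligned)
32..34  hp  (2B, 2-aligned)
34..40  -- padding (6B)
40..48  cooldown  (8B, 8-aligned)
sizeof = 48, alignof = 8
data bytes 38, size 48 → padding 10

10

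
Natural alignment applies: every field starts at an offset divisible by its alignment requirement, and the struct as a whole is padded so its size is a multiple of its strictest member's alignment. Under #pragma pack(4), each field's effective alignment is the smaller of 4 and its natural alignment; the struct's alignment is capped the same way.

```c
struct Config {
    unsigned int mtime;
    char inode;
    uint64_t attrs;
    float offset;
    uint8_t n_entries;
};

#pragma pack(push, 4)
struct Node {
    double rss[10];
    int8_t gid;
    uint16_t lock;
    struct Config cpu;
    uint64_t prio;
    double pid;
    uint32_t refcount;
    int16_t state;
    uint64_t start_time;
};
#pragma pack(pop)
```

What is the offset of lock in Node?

82

Config: 0..4  mtime  (4B, 4-aligned); 4..5  inode  (1B, 1-aligned); 5..8  -- padding (3B); 8..16  attrs  (8B, 8-aligned); 16..20  offset  (4B, 4-aligned); 20..21  n_entries  (1B, 1-aligned); 21..24  -- tail padding (3B); sizeof = 24, alignof = 8
0..80  rss  (80B, 4-aligned)
80..81  gid  (1B, 1-aligned)
81..82  -- padding (1B)
82..84  lock  (2B, 2-aligned)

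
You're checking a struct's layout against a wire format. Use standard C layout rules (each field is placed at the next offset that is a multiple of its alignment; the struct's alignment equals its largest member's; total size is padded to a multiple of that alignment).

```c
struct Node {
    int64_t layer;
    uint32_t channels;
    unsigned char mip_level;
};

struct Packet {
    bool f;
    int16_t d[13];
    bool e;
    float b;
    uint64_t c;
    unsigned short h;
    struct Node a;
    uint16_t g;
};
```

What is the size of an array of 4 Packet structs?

320

Node: 0..8  layer  (8B, 8-aligned); 8..12  channels  (4B, 4-aligned); 12..13  mip_level  (1B, 1-aligned); 13..16  -- tail padding (3B); sizeof = 16, alignof = 8
0..1  f  (1B, 1-aligned)
1..2  -- padding (1B)
2..28  d  (26B, 2-aligned)
28..29  e  (1B, 1-aligned)
29..32  -- padding (3B)
32..36  b  (4B, 4-aligned)
36..40  -- padding (4B)
40..48  c  (8B, 8-aligned)
48..50  h  (2B, 2-aligned)
50..56  -- padding (6B)
56..72  a  (16B, 8-aligned)
72..74  g  (2B, 2-aligned)
74..80  -- tail padding (6B)
sizeof = 80, alignof = 8
array of 4: 4 × 80 = 320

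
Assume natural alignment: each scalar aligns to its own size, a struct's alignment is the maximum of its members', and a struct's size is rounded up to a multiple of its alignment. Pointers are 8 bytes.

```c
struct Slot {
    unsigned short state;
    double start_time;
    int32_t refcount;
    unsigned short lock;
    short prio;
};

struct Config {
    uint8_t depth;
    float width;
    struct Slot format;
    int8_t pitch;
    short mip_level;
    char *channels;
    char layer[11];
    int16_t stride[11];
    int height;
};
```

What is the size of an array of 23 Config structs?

2024

Slot: @0: state [2B, align 2] → 2; +6 pad (align 8); @8: start_time [8B, align 8] → 16; @16: refcount [4B, align 4] → 20; @20: lock [2B, align 2] → 22; @22: prio [2B, align 2] → 24; size 24, align 8
@0: depth [1B, align 1] → 1
+3 pad (align 4)
@4: width [4B, align 4] → 8
@8: format [24B, align 8] → 32
@32: pitch [1B, align 1] → 33
+1 pad (align 2)
@34: mip_level [2B, align 2] → 36
+4 pad (align 8)
@40: channels [8B, align 8] → 48
@48: layer [11B, align 1] → 59
+1 pad (align 2)
@60: stride [22B, align 2] → 82
+2 pad (align 4)
@84: height [4B, align 4] → 88
size 88, align 8
array of 23: 23 × 88 = 2024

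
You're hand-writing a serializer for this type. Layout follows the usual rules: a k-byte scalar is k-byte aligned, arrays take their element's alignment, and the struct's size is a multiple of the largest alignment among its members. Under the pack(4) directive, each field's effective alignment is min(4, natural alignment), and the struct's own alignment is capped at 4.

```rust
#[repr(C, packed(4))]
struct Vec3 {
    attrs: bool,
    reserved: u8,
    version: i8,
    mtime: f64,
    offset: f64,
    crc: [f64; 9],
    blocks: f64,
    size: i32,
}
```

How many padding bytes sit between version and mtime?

1

0..1  attrs  (1B, 1-aligned)
1..2  reserved  (1B, 1-aligned)
2..3  version  (1B, 1-aligned)
3..4  -- padding (1B)
4..12  mtime  (8B, 4-aligned)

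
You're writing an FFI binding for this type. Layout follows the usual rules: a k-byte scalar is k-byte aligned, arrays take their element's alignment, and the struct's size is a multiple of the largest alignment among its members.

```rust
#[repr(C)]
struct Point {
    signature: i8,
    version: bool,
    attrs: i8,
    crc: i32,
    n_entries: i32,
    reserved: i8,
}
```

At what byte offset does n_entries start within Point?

8

0..1  signature  (1B, 1-aligned)
1..2  version  (1B, 1-aligned)
2..3  attrs  (1B, 1-aligned)
3..4  -- padding (1B)
4..8  crc  (4B, 4-aligned)
8..12  n_entries  (4B, 4-aligned)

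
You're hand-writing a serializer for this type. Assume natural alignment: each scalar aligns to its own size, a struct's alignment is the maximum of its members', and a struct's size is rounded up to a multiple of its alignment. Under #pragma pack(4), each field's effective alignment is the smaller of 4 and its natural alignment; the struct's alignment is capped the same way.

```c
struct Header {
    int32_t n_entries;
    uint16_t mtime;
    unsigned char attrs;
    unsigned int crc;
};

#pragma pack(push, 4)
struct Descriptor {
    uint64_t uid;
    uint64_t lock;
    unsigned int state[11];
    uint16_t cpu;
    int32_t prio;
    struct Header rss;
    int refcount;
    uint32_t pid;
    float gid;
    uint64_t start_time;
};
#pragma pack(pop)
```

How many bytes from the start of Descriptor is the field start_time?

Header: @0: n_entries [4B, align 4] → 4; @4: mtime [2B, align 2] → 6; @6: attrs [1B, align 1] → 7; +1 pad (align 4); @8: crc [4B, align 4] → 12; size 12, align 4
@0: uid [8B, align 4] → 8
@8: lock [8B, align 4] → 16
@16: state [44B, align 4] → 60
@60: cpu [2B, align 2] → 62
+2 pad (align 4)
@64: prio [4B, align 4] → 68
@68: rss [12B, align 4] → 80
@80: refcount [4B, align 4] → 84
@84: pid [4B, align 4] → 88
@88: gid [4B, align 4] → 92
@92: start_time [8B, align 4] → 100

92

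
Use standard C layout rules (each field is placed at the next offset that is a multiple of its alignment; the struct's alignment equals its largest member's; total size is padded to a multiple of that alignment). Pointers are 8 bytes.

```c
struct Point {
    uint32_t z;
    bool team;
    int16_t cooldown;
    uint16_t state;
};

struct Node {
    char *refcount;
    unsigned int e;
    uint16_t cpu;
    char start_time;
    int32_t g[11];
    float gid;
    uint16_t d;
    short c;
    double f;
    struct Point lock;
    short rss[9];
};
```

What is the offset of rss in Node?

Point: z at 0 (size 4, align 4) → ends 4; team at 4 (size 1, align 1) → ends 5; pad 1 to align 2 for cooldown; cooldown at 6 (size 2, align 2) → ends 8; state at 8 (size 2, align 2) → ends 10; tail pad 2 to reach multiple of 4; total 12 bytes, alignment 4
refcount at 0 (size 8, align 8) → ends 8
e at 8 (size 4, align 4) → ends 12
cpu at 12 (size 2, align 2) → ends 14
start_time at 14 (size 1, align 1) → ends 15
pad 1 to align 4 for g
g at 16 (size 44, align 4) → ends 60
gid at 60 (size 4, align 4) → ends 64
d at 64 (size 2, align 2) → ends 66
c at 66 (size 2, align 2) → ends 68
pad 4 to align 8 for f
f at 72 (size 8, align 8) → ends 80
lock at 80 (size 12, align 4) → ends 92
rss at 92 (size 18, align 2) → ends 110

92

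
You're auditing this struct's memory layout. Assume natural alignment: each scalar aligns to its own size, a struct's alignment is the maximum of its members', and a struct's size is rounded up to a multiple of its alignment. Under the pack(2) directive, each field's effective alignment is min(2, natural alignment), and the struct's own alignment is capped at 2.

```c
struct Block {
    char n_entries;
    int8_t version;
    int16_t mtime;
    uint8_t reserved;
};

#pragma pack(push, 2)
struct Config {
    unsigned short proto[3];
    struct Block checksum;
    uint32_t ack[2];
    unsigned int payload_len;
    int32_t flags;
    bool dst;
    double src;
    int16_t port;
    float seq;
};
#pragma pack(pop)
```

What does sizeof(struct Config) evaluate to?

44

Block: n_entries at 0 (size 1, align 1) → ends 1; version at 1 (size 1, align 1) → ends 2; mtime at 2 (size 2, align 2) → ends 4; reserved at 4 (size 1, align 1) → ends 5; tail pad 1 to reach multiple of 2; total 6 bytes, alignment 2
proto at 0 (size 6, align 2) → ends 6
checksum at 6 (size 6, align 2) → ends 12
ack at 12 (size 8, align 2) → ends 20
payload_len at 20 (size 4, align 2) → ends 24
flags at 24 (size 4, align 2) → ends 28
dst at 28 (size 1, align 1) → ends 29
pad 1 to align 2 for src
src at 30 (size 8, align 2) → ends 38
port at 38 (size 2, align 2) → ends 40
seq at 40 (size 4, align 2) → ends 44
total 44 bytes, alignment 2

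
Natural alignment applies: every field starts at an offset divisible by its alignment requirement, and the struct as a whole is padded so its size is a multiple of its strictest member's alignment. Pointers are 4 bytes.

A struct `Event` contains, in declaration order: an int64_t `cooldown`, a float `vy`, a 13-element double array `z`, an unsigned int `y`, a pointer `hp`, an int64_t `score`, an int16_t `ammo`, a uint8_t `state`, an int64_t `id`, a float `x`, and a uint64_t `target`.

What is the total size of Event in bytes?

0..8  cooldown  (8B, 8-aligned)
8..12  vy  (4B, 4-aligned)
12..16  -- padding (4B)
16..120  z  (104B, 8-aligned)
120..124  y  (4B, 4-aligned)
124..128  hp  (4B, 4-aligned)
128..136  score  (8B, 8-aligned)
136..138  ammo  (2B, 2-aligned)
138..139  state  (1B, 1-aligned)
139..144  -- padding (5B)
144..152  id  (8B, 8-aligned)
152..156  x  (4B, 4-aligned)
156..160  -- padding (4B)
160..168  target  (8B, 8-aligned)
sizeof = 168, alignof = 8

168 bytes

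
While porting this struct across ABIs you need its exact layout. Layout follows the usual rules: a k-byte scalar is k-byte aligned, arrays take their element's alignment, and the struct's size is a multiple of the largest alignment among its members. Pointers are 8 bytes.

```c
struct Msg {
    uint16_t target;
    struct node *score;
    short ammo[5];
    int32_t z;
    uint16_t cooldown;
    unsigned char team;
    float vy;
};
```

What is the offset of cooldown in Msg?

32

0..2  target  (2B, 2-aligned)
2..8  -- padding (6B)
8..16  score  (8B, 8-aligned)
16..26  ammo  (10B, 2-aligned)
26..28  -- padding (2B)
28..32  z  (4B, 4-aligned)
32..34  cooldown  (2B, 2-aligned)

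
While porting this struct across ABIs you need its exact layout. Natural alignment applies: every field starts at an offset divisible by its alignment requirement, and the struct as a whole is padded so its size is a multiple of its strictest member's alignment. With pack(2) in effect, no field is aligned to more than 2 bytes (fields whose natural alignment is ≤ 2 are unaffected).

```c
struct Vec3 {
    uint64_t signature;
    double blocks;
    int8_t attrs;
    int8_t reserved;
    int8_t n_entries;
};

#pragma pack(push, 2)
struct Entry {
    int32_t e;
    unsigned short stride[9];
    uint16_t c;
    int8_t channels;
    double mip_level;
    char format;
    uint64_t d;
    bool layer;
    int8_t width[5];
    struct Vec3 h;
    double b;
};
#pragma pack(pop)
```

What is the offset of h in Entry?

50

Vec3: signature at 0 (size 8, align 8) → ends 8; blocks at 8 (size 8, align 8) → ends 16; attrs at 16 (size 1, align 1) → ends 17; reserved at 17 (size 1, align 1) → ends 18; n_entries at 18 (size 1, align 1) → ends 19; tail pad 5 to reach multiple of 8; total 24 bytes, alignment 8
e at 0 (size 4, align 2) → ends 4
stride at 4 (size 18, align 2) → ends 22
c at 22 (size 2, align 2) → ends 24
channels at 24 (size 1, align 1) → ends 25
pad 1 to align 2 for mip_level
mip_level at 26 (size 8, align 2) → ends 34
format at 34 (size 1, align 1) → ends 35
pad 1 to align 2 for d
d at 36 (size 8, align 2) → ends 44
layer at 44 (size 1, align 1) → ends 45
width at 45 (size 5, align 1) → ends 50
h at 50 (size 24, align 2) → ends 74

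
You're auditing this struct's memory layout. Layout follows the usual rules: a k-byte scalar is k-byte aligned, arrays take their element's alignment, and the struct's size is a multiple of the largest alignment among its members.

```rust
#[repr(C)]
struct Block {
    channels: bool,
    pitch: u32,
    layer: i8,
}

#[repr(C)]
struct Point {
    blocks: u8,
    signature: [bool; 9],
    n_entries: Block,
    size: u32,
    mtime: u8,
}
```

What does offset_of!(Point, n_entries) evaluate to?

Block: 0..1  channels  (1B, 1-aligned); 1..4  -- padding (3B); 4..8  pitch  (4B, 4-aligned); 8..9  layer  (1B, 1-aligned); 9..12  -- tail padding (3B); sizeof = 12, alignof = 4
0..1  blocks  (1B, 1-aligned)
1..10  signature  (9B, 1-aligned)
10..12  -- padding (2B)
12..24  n_entries  (12B, 4-aligned)

12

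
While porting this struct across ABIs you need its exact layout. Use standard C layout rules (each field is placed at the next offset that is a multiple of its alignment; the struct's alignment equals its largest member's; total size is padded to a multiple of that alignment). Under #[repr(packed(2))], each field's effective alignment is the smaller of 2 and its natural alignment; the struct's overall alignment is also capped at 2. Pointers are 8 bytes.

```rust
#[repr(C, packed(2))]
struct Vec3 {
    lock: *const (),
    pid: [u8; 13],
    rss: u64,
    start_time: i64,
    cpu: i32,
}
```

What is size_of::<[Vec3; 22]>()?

@0: lock [8B, align 2] → 8
@8: pid [13B, align 1] → 21
+1 pad (align 2)
@22: rss [8B, align 2] → 30
@30: start_time [8B, align 2] → 38
@38: cpu [4B, align 2] → 42
size 42, align 2
array of 22: 22 × 42 = 924

924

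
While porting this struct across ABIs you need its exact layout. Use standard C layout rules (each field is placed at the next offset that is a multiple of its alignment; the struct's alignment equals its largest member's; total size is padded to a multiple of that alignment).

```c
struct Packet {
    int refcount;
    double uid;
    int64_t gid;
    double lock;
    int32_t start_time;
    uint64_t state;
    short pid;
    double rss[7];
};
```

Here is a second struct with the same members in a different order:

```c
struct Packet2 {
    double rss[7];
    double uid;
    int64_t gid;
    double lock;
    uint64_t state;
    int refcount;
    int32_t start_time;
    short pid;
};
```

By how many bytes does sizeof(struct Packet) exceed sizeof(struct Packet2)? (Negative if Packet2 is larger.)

0..4  refcount  (4B, 4-aligned)
4..8  -- padding (4B)
8..16  uid  (8B, 8-aligned)
16..24  gid  (8B, 8-aligned)
24..32  lock  (8B, 8-aligned)
32..36  start_time  (4B, 4-aligned)
36..40  -- padding (4B)
40..48  state  (8B, 8-aligned)
48..50  pid  (2B, 2-aligned)
50..56  -- padding (6B)
56..112  rss  (56B, 8-aligned)
sizeof = 112, alignof = 8
— Packet2 —
0..56  rss  (56B, 8-aligned)
56..64  uid  (8B, 8-aligned)
64..72  gid  (8B, 8-aligned)
72..80  lock  (8B, 8-aligned)
80..88  state  (8B, 8-aligned)
88..92  refcount  (4B, 4-aligned)
92..96  start_time  (4B, 4-aligned)
96..98  pid  (2B, 2-aligned)
98..104  -- tail padding (6B)
sizeof = 104, alignof = 8
112 − 104 = 8

8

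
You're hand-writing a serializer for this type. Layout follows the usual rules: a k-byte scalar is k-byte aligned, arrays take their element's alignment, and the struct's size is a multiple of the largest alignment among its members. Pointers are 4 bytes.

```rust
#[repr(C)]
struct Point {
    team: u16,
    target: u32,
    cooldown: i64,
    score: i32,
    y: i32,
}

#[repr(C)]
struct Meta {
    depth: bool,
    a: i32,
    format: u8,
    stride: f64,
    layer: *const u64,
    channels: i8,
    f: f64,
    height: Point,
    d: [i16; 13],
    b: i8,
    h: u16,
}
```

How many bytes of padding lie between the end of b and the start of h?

1

Point: team at 0 (size 2, align 2) → ends 2; pad 2 to align 4 for target; target at 4 (size 4, align 4) → ends 8; cooldown at 8 (size 8, align 8) → ends 16; score at 16 (size 4, align 4) → ends 20; y at 20 (size 4, align 4) → ends 24; total 24 bytes, alignment 8
depth at 0 (size 1, align 1) → ends 1
pad 3 to align 4 for a
a at 4 (size 4, align 4) → ends 8
format at 8 (size 1, align 1) → ends 9
pad 7 to align 8 for stride
stride at 16 (size 8, align 8) → ends 24
layer at 24 (size 4, align 4) → ends 28
channels at 28 (size 1, align 1) → ends 29
pad 3 to align 8 for f
f at 32 (size 8, align 8) → ends 40
height at 40 (size 24, align 8) → ends 64
d at 64 (size 26, align 2) → ends 90
b at 90 (size 1, align 1) → ends 91
pad 1 to align 2 for h
h at 92 (size 2, align 2) → ends 94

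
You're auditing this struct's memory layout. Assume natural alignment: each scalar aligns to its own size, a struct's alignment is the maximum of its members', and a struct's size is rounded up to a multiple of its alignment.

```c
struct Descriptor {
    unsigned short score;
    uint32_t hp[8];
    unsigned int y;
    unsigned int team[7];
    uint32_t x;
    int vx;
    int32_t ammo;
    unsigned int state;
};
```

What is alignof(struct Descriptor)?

member alignments: score=2, hp=4, y=4, team=4, x=4, vx=4, ammo=4, state=4
max = 4

4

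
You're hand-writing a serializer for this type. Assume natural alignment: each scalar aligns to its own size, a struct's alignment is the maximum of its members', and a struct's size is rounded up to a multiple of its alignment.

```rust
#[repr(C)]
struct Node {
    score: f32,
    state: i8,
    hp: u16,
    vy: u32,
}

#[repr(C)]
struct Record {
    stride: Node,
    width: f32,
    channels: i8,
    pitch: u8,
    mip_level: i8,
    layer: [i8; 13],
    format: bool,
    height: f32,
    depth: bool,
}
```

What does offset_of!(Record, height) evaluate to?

Node: score at 0 (size 4, align 4) → ends 4; state at 4 (size 1, align 1) → ends 5; pad 1 to align 2 for hp; hp at 6 (size 2, align 2) → ends 8; vy at 8 (size 4, align 4) → ends 12; total 12 bytes, alignment 4
stride at 0 (size 12, align 4) → ends 12
width at 12 (size 4, align 4) → ends 16
channels at 16 (size 1, align 1) → ends 17
pitch at 17 (size 1, align 1) → ends 18
mip_level at 18 (size 1, align 1) → ends 19
layer at 19 (size 13, align 1) → ends 32
format at 32 (size 1, align 1) → ends 33
pad 3 to align 4 for height
height at 36 (size 4, align 4) → ends 40

36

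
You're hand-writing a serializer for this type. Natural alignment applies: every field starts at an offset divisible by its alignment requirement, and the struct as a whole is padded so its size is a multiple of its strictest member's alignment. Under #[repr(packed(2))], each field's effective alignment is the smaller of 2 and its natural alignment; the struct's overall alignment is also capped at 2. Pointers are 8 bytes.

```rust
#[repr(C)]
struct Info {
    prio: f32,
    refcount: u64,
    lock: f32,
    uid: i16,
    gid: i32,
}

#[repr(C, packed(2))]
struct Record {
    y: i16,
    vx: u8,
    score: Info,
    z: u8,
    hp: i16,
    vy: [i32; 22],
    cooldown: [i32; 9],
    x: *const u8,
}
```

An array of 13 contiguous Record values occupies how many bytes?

Info: @0: prio [4B, align 4] → 4; +4 pad (align 8); @8: refcount [8B, align 8] → 16; @16: lock [4B, align 4] → 20; @20: uid [2B, align 2] → 22; +2 pad (align 4); @24: gid [4B, align 4] → 28; +4 tail pad (align 8); size 32, align 8
@0: y [2B, align 2] → 2
@2: vx [1B, align 1] → 3
+1 pad (align 2)
@4: score [32B, align 2] → 36
@36: z [1B, align 1] → 37
+1 pad (align 2)
@38: hp [2B, align 2] → 40
@40: vy [88B, align 2] → 128
@128: cooldown [36B, align 2] → 164
@164: x [8B, align 2] → 172
size 172, align 2
array of 13: 13 × 172 = 2236

2236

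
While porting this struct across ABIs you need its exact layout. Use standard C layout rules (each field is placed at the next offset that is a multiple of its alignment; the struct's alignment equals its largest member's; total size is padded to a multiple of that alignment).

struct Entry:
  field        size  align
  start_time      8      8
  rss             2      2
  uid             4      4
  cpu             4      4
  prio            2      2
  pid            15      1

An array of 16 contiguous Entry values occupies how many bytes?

start_time at 0 (size 8, align 8) → ends 8
rss at 8 (size 2, align 2) → ends 10
pad 2 to align 4 for uid
uid at 12 (size 4, align 4) → ends 16
cpu at 16 (size 4, align 4) → ends 20
prio at 20 (size 2, align 2) → ends 22
pid at 22 (size 15, align 1) → ends 37
tail pad 3 to reach multiple of 8
total 40 bytes, alignment 8
array of 16: 16 × 40 = 640

640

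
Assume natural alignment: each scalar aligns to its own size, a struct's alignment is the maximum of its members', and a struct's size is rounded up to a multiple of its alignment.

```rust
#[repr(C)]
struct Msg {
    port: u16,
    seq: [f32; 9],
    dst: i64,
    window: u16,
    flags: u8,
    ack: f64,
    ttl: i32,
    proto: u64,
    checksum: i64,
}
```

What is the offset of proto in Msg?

0..2  port  (2B, 2-aligned)
2..4  -- padding (2B)
4..40  seq  (36B, 4-aligned)
40..48  dst  (8B, 8-aligned)
48..50  window  (2B, 2-aligned)
50..51  flags  (1B, 1-aligned)
51..56  -- padding (5B)
56..64  ack  (8B, 8-aligned)
64..68  ttl  (4B, 4-aligned)
68..72  -- padding (4B)
72..80  proto  (8B, 8-aligned)

72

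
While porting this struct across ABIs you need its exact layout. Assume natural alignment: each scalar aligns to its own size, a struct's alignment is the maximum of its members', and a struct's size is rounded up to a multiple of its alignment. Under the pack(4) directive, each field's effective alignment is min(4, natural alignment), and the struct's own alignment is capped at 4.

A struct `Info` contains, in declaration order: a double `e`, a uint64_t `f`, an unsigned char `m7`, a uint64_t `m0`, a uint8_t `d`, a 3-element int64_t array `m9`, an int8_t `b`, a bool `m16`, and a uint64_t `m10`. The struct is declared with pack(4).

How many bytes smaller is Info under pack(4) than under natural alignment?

natural layout:
  @0: e [8B, align 8] → 8
  @8: f [8B, align 8] → 16
  @16: m7 [1B, align 1] → 17
  +7 pad (align 8)
  @24: m0 [8B, align 8] → 32
  @32: d [1B, align 1] → 33
  +7 pad (align 8)
  @40: m9 [24B, align 8] → 64
  @64: b [1B, align 1] → 65
  @65: m16 [1B, align 1] → 66
  +6 pad (align 8)
  @72: m10 [8B, align 8] → 80
  size 80, align 8
packed(4) layout:
  @0: e [8B, align 4] → 8
  @8: f [8B, align 4] → 16
  @16: m7 [1B, align 1] → 17
  +3 pad (align 4)
  @20: m0 [8B, align 4] → 28
  @28: d [1B, align 1] → 29
  +3 pad (align 4)
  @32: m9 [24B, align 4] → 56
  @56: b [1B, align 1] → 57
  @57: m16 [1B, align 1] → 58
  +2 pad (align 4)
  @60: m10 [8B, align 4] → 68
  size 68, align 4
80 − 68 = 12

12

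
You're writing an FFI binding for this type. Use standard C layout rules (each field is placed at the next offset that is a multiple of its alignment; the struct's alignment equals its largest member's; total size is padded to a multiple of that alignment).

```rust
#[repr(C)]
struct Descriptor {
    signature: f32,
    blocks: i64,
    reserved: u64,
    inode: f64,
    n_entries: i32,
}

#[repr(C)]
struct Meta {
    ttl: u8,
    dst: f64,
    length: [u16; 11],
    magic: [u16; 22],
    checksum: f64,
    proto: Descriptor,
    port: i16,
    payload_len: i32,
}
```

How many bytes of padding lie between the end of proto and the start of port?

Descriptor: signature at 0 (size 4, align 4) → ends 4; pad 4 to align 8 for blocks; blocks at 8 (size 8, align 8) → ends 16; reserved at 16 (size 8, align 8) → ends 24; inode at 24 (size 8, align 8) → ends 32; n_entries at 32 (size 4, align 4) → ends 36; tail pad 4 to reach multiple of 8; total 40 bytes, alignment 8
ttl at 0 (size 1, align 1) → ends 1
pad 7 to align 8 for dst
dst at 8 (size 8, align 8) → ends 16
length at 16 (size 22, align 2) → ends 38
magic at 38 (size 44, align 2) → ends 82
pad 6 to align 8 for checksum
checksum at 88 (size 8, align 8) → ends 96
proto at 96 (size 40, align 8) → ends 136
port at 136 (size 2, align 2) → ends 138

0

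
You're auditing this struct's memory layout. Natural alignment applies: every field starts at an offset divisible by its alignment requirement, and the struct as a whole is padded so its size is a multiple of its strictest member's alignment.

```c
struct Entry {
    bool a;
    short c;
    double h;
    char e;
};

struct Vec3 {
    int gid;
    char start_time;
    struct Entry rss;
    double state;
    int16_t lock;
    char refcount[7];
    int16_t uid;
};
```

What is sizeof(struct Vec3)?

Entry: @0: a [1B, align 1] → 1; +1 pad (align 2); @2: c [2B, align 2] → 4; +4 pad (align 8); @8: h [8B, align 8] → 16; @16: e [1B, align 1] → 17; +7 tail pad (align 8); size 24, align 8
@0: gid [4B, align 4] → 4
@4: start_time [1B, align 1] → 5
+3 pad (align 8)
@8: rss [24B, align 8] → 32
@32: state [8B, align 8] → 40
@40: lock [2B, align 2] → 42
@42: refcount [7B, align 1] → 49
+1 pad (align 2)
@50: uid [2B, align 2] → 52
+4 tail pad (align 8)
size 56, align 8

56 bytes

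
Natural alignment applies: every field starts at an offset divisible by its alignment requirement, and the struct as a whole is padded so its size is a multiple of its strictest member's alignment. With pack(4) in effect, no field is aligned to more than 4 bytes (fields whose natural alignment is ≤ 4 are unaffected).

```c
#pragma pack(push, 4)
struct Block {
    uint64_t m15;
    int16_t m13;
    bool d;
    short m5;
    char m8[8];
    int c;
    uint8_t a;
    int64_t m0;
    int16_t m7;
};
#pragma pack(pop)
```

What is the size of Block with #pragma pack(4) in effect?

44

@0: m15 [8B, align 4] → 8
@8: m13 [2B, align 2] → 10
@10: d [1B, align 1] → 11
+1 pad (align 2)
@12: m5 [2B, align 2] → 14
@14: m8 [8B, align 1] → 22
+2 pad (align 4)
@24: c [4B, align 4] → 28
@28: a [1B, align 1] → 29
+3 pad (align 4)
@32: m0 [8B, align 4] → 40
@40: m7 [2B, align 2] → 42
+2 tail pad (align 4)
size 44, align 4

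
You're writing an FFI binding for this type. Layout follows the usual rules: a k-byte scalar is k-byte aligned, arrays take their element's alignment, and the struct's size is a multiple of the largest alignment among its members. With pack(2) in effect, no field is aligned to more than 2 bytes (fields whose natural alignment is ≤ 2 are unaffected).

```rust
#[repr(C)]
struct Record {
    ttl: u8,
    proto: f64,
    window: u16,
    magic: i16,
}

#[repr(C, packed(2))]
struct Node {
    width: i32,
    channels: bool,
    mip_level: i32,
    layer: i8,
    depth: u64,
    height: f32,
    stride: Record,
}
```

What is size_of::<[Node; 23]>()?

Record: 0..1  ttl  (1B, 1-aligned); 1..8  -- padding (7B); 8..16  proto  (8B, 8-aligned); 16..18  window  (2B, 2-aligned); 18..20  magic  (2B, 2-aligned); 20..24  -- tail padding (4B); sizeof = 24, alignof = 8
0..4  width  (4B, 2-aligned)
4..5  channels  (1B, 1-aligned)
5..6  -- padding (1B)
6..10  mip_level  (4B, 2-aligned)
10..11  layer  (1B, 1-aligned)
11..12  -- padding (1B)
12..20  depth  (8B, 2-aligned)
20..24  height  (4B, 2-aligned)
24..48  stride  (24B, 2-aligned)
sizeof = 48, alignof = 2
array of 23: 23 × 48 = 1104

1104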